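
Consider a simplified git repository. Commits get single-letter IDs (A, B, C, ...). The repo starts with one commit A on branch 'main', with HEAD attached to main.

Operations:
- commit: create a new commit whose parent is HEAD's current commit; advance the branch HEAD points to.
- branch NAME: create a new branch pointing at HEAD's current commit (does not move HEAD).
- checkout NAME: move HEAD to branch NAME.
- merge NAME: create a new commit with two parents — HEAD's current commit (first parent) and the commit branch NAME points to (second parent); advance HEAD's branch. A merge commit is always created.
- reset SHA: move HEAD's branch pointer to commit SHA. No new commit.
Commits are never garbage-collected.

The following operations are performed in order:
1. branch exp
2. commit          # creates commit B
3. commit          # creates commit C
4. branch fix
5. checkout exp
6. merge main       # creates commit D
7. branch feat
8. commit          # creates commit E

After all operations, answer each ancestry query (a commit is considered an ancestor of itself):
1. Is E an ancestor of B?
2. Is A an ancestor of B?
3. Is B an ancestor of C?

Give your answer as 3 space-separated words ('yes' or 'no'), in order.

Answer: no yes yes

Derivation:
After op 1 (branch): HEAD=main@A [exp=A main=A]
After op 2 (commit): HEAD=main@B [exp=A main=B]
After op 3 (commit): HEAD=main@C [exp=A main=C]
After op 4 (branch): HEAD=main@C [exp=A fix=C main=C]
After op 5 (checkout): HEAD=exp@A [exp=A fix=C main=C]
After op 6 (merge): HEAD=exp@D [exp=D fix=C main=C]
After op 7 (branch): HEAD=exp@D [exp=D feat=D fix=C main=C]
After op 8 (commit): HEAD=exp@E [exp=E feat=D fix=C main=C]
ancestors(B) = {A,B}; E in? no
ancestors(B) = {A,B}; A in? yes
ancestors(C) = {A,B,C}; B in? yes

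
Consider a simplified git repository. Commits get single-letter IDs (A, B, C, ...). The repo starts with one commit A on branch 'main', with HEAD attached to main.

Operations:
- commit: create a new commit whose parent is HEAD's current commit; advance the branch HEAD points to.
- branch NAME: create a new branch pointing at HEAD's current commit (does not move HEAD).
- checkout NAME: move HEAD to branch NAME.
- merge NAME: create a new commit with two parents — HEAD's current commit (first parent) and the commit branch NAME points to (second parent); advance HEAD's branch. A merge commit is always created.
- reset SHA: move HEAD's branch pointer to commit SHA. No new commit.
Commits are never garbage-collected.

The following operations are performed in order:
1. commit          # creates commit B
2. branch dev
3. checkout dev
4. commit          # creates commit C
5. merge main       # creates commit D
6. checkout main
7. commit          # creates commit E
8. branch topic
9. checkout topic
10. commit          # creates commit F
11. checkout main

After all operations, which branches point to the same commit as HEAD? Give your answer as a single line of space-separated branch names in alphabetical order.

Answer: main

Derivation:
After op 1 (commit): HEAD=main@B [main=B]
After op 2 (branch): HEAD=main@B [dev=B main=B]
After op 3 (checkout): HEAD=dev@B [dev=B main=B]
After op 4 (commit): HEAD=dev@C [dev=C main=B]
After op 5 (merge): HEAD=dev@D [dev=D main=B]
After op 6 (checkout): HEAD=main@B [dev=D main=B]
After op 7 (commit): HEAD=main@E [dev=D main=E]
After op 8 (branch): HEAD=main@E [dev=D main=E topic=E]
After op 9 (checkout): HEAD=topic@E [dev=D main=E topic=E]
After op 10 (commit): HEAD=topic@F [dev=D main=E topic=F]
After op 11 (checkout): HEAD=main@E [dev=D main=E topic=F]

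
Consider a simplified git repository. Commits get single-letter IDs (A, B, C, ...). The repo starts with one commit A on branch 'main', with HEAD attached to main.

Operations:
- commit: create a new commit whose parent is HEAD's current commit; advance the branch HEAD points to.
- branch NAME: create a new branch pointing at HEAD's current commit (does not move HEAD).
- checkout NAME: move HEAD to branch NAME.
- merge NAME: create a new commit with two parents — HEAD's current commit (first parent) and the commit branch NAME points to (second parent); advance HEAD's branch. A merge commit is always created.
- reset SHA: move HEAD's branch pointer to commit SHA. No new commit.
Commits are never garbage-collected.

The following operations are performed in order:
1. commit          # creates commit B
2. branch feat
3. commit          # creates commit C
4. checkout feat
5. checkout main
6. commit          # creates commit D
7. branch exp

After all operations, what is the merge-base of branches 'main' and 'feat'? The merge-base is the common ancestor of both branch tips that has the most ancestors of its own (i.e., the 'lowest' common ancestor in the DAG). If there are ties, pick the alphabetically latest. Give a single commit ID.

After op 1 (commit): HEAD=main@B [main=B]
After op 2 (branch): HEAD=main@B [feat=B main=B]
After op 3 (commit): HEAD=main@C [feat=B main=C]
After op 4 (checkout): HEAD=feat@B [feat=B main=C]
After op 5 (checkout): HEAD=main@C [feat=B main=C]
After op 6 (commit): HEAD=main@D [feat=B main=D]
After op 7 (branch): HEAD=main@D [exp=D feat=B main=D]
ancestors(main=D): ['A', 'B', 'C', 'D']
ancestors(feat=B): ['A', 'B']
common: ['A', 'B']

Answer: B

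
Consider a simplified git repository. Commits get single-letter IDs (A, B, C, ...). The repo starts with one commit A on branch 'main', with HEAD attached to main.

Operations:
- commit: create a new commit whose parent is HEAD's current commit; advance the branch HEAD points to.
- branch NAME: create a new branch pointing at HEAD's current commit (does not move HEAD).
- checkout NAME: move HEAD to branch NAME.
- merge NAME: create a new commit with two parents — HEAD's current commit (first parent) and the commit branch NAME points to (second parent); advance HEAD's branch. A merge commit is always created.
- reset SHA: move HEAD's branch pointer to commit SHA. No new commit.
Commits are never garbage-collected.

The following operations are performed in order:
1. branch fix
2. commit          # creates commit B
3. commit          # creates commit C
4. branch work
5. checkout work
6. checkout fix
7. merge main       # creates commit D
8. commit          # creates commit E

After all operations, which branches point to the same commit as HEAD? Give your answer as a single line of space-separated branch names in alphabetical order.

Answer: fix

Derivation:
After op 1 (branch): HEAD=main@A [fix=A main=A]
After op 2 (commit): HEAD=main@B [fix=A main=B]
After op 3 (commit): HEAD=main@C [fix=A main=C]
After op 4 (branch): HEAD=main@C [fix=A main=C work=C]
After op 5 (checkout): HEAD=work@C [fix=A main=C work=C]
After op 6 (checkout): HEAD=fix@A [fix=A main=C work=C]
After op 7 (merge): HEAD=fix@D [fix=D main=C work=C]
After op 8 (commit): HEAD=fix@E [fix=E main=C work=C]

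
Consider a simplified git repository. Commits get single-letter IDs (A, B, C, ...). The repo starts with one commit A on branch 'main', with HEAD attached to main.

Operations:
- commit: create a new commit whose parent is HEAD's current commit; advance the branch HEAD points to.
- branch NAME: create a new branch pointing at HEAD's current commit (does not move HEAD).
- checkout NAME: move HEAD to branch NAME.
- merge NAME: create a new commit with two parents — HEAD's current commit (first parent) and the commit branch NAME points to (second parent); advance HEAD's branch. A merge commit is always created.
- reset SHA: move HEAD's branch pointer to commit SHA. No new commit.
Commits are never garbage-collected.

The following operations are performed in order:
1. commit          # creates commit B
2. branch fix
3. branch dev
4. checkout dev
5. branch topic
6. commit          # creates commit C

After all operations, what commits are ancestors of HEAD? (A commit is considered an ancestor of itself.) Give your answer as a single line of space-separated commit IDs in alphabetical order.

After op 1 (commit): HEAD=main@B [main=B]
After op 2 (branch): HEAD=main@B [fix=B main=B]
After op 3 (branch): HEAD=main@B [dev=B fix=B main=B]
After op 4 (checkout): HEAD=dev@B [dev=B fix=B main=B]
After op 5 (branch): HEAD=dev@B [dev=B fix=B main=B topic=B]
After op 6 (commit): HEAD=dev@C [dev=C fix=B main=B topic=B]

Answer: A B C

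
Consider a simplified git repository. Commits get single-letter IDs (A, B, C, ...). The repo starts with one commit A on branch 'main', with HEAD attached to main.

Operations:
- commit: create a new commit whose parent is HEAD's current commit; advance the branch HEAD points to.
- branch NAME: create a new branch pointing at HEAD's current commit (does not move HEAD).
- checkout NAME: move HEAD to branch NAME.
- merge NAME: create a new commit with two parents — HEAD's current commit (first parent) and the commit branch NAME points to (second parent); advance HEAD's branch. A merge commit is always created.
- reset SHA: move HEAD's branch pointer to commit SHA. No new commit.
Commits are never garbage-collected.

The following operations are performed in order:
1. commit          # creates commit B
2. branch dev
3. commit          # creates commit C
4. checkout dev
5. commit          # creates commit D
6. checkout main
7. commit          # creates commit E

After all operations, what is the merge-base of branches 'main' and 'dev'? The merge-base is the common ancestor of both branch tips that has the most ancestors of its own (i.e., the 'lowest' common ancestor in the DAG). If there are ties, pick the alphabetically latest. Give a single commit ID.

Answer: B

Derivation:
After op 1 (commit): HEAD=main@B [main=B]
After op 2 (branch): HEAD=main@B [dev=B main=B]
After op 3 (commit): HEAD=main@C [dev=B main=C]
After op 4 (checkout): HEAD=dev@B [dev=B main=C]
After op 5 (commit): HEAD=dev@D [dev=D main=C]
After op 6 (checkout): HEAD=main@C [dev=D main=C]
After op 7 (commit): HEAD=main@E [dev=D main=E]
ancestors(main=E): ['A', 'B', 'C', 'E']
ancestors(dev=D): ['A', 'B', 'D']
common: ['A', 'B']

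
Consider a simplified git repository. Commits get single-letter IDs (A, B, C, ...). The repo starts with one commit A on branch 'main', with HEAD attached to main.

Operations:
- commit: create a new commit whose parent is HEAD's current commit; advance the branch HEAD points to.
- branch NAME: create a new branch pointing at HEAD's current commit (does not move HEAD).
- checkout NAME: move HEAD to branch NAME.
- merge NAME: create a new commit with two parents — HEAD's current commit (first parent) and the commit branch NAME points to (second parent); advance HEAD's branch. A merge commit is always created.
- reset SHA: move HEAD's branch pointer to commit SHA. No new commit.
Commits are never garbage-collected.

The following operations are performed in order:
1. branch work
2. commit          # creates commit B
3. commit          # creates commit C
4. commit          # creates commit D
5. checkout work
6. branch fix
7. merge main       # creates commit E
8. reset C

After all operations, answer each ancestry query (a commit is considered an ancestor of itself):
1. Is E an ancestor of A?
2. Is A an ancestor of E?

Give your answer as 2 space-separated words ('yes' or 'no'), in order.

After op 1 (branch): HEAD=main@A [main=A work=A]
After op 2 (commit): HEAD=main@B [main=B work=A]
After op 3 (commit): HEAD=main@C [main=C work=A]
After op 4 (commit): HEAD=main@D [main=D work=A]
After op 5 (checkout): HEAD=work@A [main=D work=A]
After op 6 (branch): HEAD=work@A [fix=A main=D work=A]
After op 7 (merge): HEAD=work@E [fix=A main=D work=E]
After op 8 (reset): HEAD=work@C [fix=A main=D work=C]
ancestors(A) = {A}; E in? no
ancestors(E) = {A,B,C,D,E}; A in? yes

Answer: no yes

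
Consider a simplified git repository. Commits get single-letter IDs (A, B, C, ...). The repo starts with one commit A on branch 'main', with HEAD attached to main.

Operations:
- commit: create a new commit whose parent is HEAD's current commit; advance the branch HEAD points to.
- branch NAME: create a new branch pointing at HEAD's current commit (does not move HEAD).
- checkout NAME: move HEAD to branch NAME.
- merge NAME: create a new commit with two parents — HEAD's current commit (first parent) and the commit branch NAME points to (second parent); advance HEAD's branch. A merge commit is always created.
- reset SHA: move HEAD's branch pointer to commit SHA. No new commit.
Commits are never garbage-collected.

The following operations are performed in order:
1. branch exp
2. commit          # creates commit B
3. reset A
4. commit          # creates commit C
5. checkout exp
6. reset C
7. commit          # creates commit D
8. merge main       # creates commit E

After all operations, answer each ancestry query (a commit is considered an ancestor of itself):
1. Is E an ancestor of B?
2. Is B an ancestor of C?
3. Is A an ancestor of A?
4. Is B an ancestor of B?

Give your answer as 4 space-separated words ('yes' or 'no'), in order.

Answer: no no yes yes

Derivation:
After op 1 (branch): HEAD=main@A [exp=A main=A]
After op 2 (commit): HEAD=main@B [exp=A main=B]
After op 3 (reset): HEAD=main@A [exp=A main=A]
After op 4 (commit): HEAD=main@C [exp=A main=C]
After op 5 (checkout): HEAD=exp@A [exp=A main=C]
After op 6 (reset): HEAD=exp@C [exp=C main=C]
After op 7 (commit): HEAD=exp@D [exp=D main=C]
After op 8 (merge): HEAD=exp@E [exp=E main=C]
ancestors(B) = {A,B}; E in? no
ancestors(C) = {A,C}; B in? no
ancestors(A) = {A}; A in? yes
ancestors(B) = {A,B}; B in? yes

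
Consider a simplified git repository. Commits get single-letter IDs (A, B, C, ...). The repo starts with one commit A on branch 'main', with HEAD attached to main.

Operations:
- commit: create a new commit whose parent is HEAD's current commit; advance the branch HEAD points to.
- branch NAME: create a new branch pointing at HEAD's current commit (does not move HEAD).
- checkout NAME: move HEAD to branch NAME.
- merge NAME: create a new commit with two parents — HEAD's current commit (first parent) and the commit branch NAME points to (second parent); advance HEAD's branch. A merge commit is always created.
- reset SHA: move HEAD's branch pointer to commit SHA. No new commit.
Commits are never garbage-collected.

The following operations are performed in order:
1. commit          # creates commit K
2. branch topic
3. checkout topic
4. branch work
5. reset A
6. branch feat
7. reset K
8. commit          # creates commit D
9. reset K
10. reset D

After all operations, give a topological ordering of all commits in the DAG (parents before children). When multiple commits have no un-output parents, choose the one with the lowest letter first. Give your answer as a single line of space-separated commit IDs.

After op 1 (commit): HEAD=main@K [main=K]
After op 2 (branch): HEAD=main@K [main=K topic=K]
After op 3 (checkout): HEAD=topic@K [main=K topic=K]
After op 4 (branch): HEAD=topic@K [main=K topic=K work=K]
After op 5 (reset): HEAD=topic@A [main=K topic=A work=K]
After op 6 (branch): HEAD=topic@A [feat=A main=K topic=A work=K]
After op 7 (reset): HEAD=topic@K [feat=A main=K topic=K work=K]
After op 8 (commit): HEAD=topic@D [feat=A main=K topic=D work=K]
After op 9 (reset): HEAD=topic@K [feat=A main=K topic=K work=K]
After op 10 (reset): HEAD=topic@D [feat=A main=K topic=D work=K]
commit A: parents=[]
commit D: parents=['K']
commit K: parents=['A']

Answer: A K D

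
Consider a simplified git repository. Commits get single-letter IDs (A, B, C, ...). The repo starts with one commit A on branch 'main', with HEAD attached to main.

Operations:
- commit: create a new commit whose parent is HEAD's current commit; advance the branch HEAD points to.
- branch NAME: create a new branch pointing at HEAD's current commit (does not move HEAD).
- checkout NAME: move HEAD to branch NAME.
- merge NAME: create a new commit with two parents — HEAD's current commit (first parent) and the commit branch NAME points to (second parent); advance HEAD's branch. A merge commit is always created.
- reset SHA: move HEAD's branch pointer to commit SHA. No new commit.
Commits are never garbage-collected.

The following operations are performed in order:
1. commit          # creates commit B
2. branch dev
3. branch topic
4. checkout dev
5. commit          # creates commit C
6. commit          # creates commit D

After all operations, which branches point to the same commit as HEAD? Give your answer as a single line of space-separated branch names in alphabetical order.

Answer: dev

Derivation:
After op 1 (commit): HEAD=main@B [main=B]
After op 2 (branch): HEAD=main@B [dev=B main=B]
After op 3 (branch): HEAD=main@B [dev=B main=B topic=B]
After op 4 (checkout): HEAD=dev@B [dev=B main=B topic=B]
After op 5 (commit): HEAD=dev@C [dev=C main=B topic=B]
After op 6 (commit): HEAD=dev@D [dev=D main=B topic=B]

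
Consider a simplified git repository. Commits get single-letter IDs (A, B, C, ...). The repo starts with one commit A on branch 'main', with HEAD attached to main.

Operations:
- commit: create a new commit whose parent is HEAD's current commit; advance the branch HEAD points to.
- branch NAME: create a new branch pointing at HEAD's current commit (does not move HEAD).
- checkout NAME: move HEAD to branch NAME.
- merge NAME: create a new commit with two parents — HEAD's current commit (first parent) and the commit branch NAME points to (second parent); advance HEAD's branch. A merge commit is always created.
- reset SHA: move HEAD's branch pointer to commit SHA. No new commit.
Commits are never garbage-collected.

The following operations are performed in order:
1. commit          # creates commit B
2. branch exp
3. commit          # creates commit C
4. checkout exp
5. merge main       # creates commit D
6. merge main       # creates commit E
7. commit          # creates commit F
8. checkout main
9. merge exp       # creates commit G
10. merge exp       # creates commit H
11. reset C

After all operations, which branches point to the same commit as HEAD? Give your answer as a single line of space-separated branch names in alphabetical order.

After op 1 (commit): HEAD=main@B [main=B]
After op 2 (branch): HEAD=main@B [exp=B main=B]
After op 3 (commit): HEAD=main@C [exp=B main=C]
After op 4 (checkout): HEAD=exp@B [exp=B main=C]
After op 5 (merge): HEAD=exp@D [exp=D main=C]
After op 6 (merge): HEAD=exp@E [exp=E main=C]
After op 7 (commit): HEAD=exp@F [exp=F main=C]
After op 8 (checkout): HEAD=main@C [exp=F main=C]
After op 9 (merge): HEAD=main@G [exp=F main=G]
After op 10 (merge): HEAD=main@H [exp=F main=H]
After op 11 (reset): HEAD=main@C [exp=F main=C]

Answer: main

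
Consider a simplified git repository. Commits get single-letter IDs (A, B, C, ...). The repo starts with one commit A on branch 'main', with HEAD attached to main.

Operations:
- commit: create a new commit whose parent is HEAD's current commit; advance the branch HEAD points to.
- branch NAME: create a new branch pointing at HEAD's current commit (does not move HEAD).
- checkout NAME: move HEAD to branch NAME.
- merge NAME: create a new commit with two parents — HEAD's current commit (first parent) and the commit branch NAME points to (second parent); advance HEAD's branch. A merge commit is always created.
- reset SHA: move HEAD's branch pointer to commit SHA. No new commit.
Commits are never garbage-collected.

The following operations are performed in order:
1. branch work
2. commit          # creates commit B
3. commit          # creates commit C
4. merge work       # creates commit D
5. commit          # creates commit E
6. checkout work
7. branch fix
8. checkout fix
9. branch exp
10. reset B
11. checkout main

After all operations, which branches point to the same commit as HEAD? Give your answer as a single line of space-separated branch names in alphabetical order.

Answer: main

Derivation:
After op 1 (branch): HEAD=main@A [main=A work=A]
After op 2 (commit): HEAD=main@B [main=B work=A]
After op 3 (commit): HEAD=main@C [main=C work=A]
After op 4 (merge): HEAD=main@D [main=D work=A]
After op 5 (commit): HEAD=main@E [main=E work=A]
After op 6 (checkout): HEAD=work@A [main=E work=A]
After op 7 (branch): HEAD=work@A [fix=A main=E work=A]
After op 8 (checkout): HEAD=fix@A [fix=A main=E work=A]
After op 9 (branch): HEAD=fix@A [exp=A fix=A main=E work=A]
After op 10 (reset): HEAD=fix@B [exp=A fix=B main=E work=A]
After op 11 (checkout): HEAD=main@E [exp=A fix=B main=E work=A]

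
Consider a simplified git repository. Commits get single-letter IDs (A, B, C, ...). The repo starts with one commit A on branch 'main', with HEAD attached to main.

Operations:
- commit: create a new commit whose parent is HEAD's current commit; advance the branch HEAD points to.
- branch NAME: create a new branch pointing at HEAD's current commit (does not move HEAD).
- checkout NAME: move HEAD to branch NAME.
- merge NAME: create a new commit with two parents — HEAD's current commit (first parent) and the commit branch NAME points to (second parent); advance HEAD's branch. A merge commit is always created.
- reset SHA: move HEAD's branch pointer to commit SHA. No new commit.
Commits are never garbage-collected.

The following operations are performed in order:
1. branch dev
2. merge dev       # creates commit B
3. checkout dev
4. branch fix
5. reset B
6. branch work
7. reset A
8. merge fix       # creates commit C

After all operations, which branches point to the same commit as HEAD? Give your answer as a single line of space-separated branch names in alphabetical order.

Answer: dev

Derivation:
After op 1 (branch): HEAD=main@A [dev=A main=A]
After op 2 (merge): HEAD=main@B [dev=A main=B]
After op 3 (checkout): HEAD=dev@A [dev=A main=B]
After op 4 (branch): HEAD=dev@A [dev=A fix=A main=B]
After op 5 (reset): HEAD=dev@B [dev=B fix=A main=B]
After op 6 (branch): HEAD=dev@B [dev=B fix=A main=B work=B]
After op 7 (reset): HEAD=dev@A [dev=A fix=A main=B work=B]
After op 8 (merge): HEAD=dev@C [dev=C fix=A main=B work=B]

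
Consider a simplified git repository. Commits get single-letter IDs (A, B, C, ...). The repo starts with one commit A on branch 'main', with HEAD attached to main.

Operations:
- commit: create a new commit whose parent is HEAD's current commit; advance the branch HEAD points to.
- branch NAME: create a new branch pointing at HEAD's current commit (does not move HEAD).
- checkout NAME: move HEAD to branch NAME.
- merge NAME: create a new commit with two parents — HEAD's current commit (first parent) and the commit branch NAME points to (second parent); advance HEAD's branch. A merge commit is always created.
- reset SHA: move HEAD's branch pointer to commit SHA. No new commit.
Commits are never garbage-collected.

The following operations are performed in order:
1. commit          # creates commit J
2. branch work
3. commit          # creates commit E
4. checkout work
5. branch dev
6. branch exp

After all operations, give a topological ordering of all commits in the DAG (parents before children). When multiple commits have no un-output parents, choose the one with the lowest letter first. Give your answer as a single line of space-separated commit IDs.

After op 1 (commit): HEAD=main@J [main=J]
After op 2 (branch): HEAD=main@J [main=J work=J]
After op 3 (commit): HEAD=main@E [main=E work=J]
After op 4 (checkout): HEAD=work@J [main=E work=J]
After op 5 (branch): HEAD=work@J [dev=J main=E work=J]
After op 6 (branch): HEAD=work@J [dev=J exp=J main=E work=J]
commit A: parents=[]
commit E: parents=['J']
commit J: parents=['A']

Answer: A J E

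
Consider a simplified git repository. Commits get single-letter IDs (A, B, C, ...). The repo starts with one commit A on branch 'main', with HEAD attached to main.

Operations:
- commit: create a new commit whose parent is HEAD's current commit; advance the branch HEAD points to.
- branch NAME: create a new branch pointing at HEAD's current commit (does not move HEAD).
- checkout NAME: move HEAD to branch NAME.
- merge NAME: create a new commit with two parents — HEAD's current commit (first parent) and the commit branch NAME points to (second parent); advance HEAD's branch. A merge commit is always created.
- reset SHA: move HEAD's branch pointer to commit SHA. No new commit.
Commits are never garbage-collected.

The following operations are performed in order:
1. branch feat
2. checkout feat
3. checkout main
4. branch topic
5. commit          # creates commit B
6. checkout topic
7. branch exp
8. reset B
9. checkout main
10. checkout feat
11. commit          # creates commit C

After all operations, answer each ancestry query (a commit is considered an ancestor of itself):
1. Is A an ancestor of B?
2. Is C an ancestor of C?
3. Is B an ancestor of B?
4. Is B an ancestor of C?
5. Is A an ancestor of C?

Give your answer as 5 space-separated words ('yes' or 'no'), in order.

After op 1 (branch): HEAD=main@A [feat=A main=A]
After op 2 (checkout): HEAD=feat@A [feat=A main=A]
After op 3 (checkout): HEAD=main@A [feat=A main=A]
After op 4 (branch): HEAD=main@A [feat=A main=A topic=A]
After op 5 (commit): HEAD=main@B [feat=A main=B topic=A]
After op 6 (checkout): HEAD=topic@A [feat=A main=B topic=A]
After op 7 (branch): HEAD=topic@A [exp=A feat=A main=B topic=A]
After op 8 (reset): HEAD=topic@B [exp=A feat=A main=B topic=B]
After op 9 (checkout): HEAD=main@B [exp=A feat=A main=B topic=B]
After op 10 (checkout): HEAD=feat@A [exp=A feat=A main=B topic=B]
After op 11 (commit): HEAD=feat@C [exp=A feat=C main=B topic=B]
ancestors(B) = {A,B}; A in? yes
ancestors(C) = {A,C}; C in? yes
ancestors(B) = {A,B}; B in? yes
ancestors(C) = {A,C}; B in? no
ancestors(C) = {A,C}; A in? yes

Answer: yes yes yes no yes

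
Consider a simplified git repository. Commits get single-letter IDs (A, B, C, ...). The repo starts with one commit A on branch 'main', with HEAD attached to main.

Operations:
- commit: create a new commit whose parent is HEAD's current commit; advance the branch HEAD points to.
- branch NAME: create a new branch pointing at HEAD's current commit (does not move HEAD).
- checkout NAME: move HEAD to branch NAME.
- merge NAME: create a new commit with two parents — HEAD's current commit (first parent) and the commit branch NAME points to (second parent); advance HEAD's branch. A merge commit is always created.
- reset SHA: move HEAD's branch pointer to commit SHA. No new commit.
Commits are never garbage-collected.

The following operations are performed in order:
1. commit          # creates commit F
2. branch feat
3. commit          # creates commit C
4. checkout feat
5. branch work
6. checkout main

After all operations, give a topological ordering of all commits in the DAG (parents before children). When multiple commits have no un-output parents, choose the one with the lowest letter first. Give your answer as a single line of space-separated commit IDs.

Answer: A F C

Derivation:
After op 1 (commit): HEAD=main@F [main=F]
After op 2 (branch): HEAD=main@F [feat=F main=F]
After op 3 (commit): HEAD=main@C [feat=F main=C]
After op 4 (checkout): HEAD=feat@F [feat=F main=C]
After op 5 (branch): HEAD=feat@F [feat=F main=C work=F]
After op 6 (checkout): HEAD=main@C [feat=F main=C work=F]
commit A: parents=[]
commit C: parents=['F']
commit F: parents=['A']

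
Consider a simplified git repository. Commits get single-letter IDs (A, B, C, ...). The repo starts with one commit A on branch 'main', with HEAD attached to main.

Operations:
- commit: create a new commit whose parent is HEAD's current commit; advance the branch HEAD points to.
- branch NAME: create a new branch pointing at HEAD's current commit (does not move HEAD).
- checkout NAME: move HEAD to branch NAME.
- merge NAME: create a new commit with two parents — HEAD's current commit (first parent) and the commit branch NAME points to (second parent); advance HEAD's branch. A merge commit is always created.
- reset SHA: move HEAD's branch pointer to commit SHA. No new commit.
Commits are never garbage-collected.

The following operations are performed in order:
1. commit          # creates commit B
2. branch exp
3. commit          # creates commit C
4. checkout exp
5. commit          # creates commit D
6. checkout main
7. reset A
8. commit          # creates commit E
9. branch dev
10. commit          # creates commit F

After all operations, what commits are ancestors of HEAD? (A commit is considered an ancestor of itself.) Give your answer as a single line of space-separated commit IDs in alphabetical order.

Answer: A E F

Derivation:
After op 1 (commit): HEAD=main@B [main=B]
After op 2 (branch): HEAD=main@B [exp=B main=B]
After op 3 (commit): HEAD=main@C [exp=B main=C]
After op 4 (checkout): HEAD=exp@B [exp=B main=C]
After op 5 (commit): HEAD=exp@D [exp=D main=C]
After op 6 (checkout): HEAD=main@C [exp=D main=C]
After op 7 (reset): HEAD=main@A [exp=D main=A]
After op 8 (commit): HEAD=main@E [exp=D main=E]
After op 9 (branch): HEAD=main@E [dev=E exp=D main=E]
After op 10 (commit): HEAD=main@F [dev=E exp=D main=F]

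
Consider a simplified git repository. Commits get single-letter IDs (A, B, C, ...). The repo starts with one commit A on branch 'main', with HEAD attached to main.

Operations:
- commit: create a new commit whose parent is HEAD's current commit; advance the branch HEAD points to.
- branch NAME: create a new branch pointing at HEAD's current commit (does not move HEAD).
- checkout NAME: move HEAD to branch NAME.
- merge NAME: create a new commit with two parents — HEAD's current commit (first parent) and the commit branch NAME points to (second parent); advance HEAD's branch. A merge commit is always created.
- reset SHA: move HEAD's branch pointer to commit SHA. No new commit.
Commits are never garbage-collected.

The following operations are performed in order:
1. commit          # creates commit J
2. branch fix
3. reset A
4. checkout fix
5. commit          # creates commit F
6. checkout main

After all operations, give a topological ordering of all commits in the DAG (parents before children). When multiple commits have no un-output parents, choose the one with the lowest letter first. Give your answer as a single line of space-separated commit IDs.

After op 1 (commit): HEAD=main@J [main=J]
After op 2 (branch): HEAD=main@J [fix=J main=J]
After op 3 (reset): HEAD=main@A [fix=J main=A]
After op 4 (checkout): HEAD=fix@J [fix=J main=A]
After op 5 (commit): HEAD=fix@F [fix=F main=A]
After op 6 (checkout): HEAD=main@A [fix=F main=A]
commit A: parents=[]
commit F: parents=['J']
commit J: parents=['A']

Answer: A J F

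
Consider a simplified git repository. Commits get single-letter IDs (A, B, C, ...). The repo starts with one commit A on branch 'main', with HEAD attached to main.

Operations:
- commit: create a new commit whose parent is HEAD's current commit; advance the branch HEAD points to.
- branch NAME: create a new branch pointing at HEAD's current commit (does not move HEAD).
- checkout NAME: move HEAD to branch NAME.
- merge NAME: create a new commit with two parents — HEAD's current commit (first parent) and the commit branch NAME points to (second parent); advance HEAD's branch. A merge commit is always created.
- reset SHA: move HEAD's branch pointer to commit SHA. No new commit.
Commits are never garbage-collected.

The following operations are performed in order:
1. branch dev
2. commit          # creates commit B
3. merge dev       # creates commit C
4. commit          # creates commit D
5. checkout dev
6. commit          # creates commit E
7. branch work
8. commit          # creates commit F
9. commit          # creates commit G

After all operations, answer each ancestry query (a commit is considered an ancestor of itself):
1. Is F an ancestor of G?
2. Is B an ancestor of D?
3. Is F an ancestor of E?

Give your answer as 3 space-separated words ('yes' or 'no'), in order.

After op 1 (branch): HEAD=main@A [dev=A main=A]
After op 2 (commit): HEAD=main@B [dev=A main=B]
After op 3 (merge): HEAD=main@C [dev=A main=C]
After op 4 (commit): HEAD=main@D [dev=A main=D]
After op 5 (checkout): HEAD=dev@A [dev=A main=D]
After op 6 (commit): HEAD=dev@E [dev=E main=D]
After op 7 (branch): HEAD=dev@E [dev=E main=D work=E]
After op 8 (commit): HEAD=dev@F [dev=F main=D work=E]
After op 9 (commit): HEAD=dev@G [dev=G main=D work=E]
ancestors(G) = {A,E,F,G}; F in? yes
ancestors(D) = {A,B,C,D}; B in? yes
ancestors(E) = {A,E}; F in? no

Answer: yes yes no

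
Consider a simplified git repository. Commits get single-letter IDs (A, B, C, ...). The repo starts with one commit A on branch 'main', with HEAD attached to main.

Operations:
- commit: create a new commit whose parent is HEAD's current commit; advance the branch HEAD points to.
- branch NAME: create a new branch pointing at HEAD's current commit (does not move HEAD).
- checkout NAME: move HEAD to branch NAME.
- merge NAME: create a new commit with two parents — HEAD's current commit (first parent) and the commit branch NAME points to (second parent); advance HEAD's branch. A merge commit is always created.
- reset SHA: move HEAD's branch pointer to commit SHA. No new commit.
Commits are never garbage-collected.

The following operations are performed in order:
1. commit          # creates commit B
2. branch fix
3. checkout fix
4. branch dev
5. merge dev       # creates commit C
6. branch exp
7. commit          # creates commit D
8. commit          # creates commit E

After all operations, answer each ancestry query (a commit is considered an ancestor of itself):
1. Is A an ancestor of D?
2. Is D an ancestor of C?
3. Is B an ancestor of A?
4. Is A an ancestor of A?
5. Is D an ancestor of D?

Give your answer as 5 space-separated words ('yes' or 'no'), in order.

After op 1 (commit): HEAD=main@B [main=B]
After op 2 (branch): HEAD=main@B [fix=B main=B]
After op 3 (checkout): HEAD=fix@B [fix=B main=B]
After op 4 (branch): HEAD=fix@B [dev=B fix=B main=B]
After op 5 (merge): HEAD=fix@C [dev=B fix=C main=B]
After op 6 (branch): HEAD=fix@C [dev=B exp=C fix=C main=B]
After op 7 (commit): HEAD=fix@D [dev=B exp=C fix=D main=B]
After op 8 (commit): HEAD=fix@E [dev=B exp=C fix=E main=B]
ancestors(D) = {A,B,C,D}; A in? yes
ancestors(C) = {A,B,C}; D in? no
ancestors(A) = {A}; B in? no
ancestors(A) = {A}; A in? yes
ancestors(D) = {A,B,C,D}; D in? yes

Answer: yes no no yes yes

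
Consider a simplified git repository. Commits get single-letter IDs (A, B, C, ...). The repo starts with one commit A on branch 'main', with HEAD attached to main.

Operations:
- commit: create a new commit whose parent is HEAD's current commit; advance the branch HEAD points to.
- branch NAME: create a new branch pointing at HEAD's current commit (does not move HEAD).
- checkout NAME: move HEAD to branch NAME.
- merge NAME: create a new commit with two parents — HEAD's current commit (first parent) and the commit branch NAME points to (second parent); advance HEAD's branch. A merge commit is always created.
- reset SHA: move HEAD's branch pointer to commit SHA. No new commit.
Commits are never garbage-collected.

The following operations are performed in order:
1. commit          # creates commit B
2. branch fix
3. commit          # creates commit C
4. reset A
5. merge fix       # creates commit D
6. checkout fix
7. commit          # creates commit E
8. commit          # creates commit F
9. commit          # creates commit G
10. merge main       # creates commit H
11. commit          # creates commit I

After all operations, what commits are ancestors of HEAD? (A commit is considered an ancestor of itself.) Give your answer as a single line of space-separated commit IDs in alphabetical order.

Answer: A B D E F G H I

Derivation:
After op 1 (commit): HEAD=main@B [main=B]
After op 2 (branch): HEAD=main@B [fix=B main=B]
After op 3 (commit): HEAD=main@C [fix=B main=C]
After op 4 (reset): HEAD=main@A [fix=B main=A]
After op 5 (merge): HEAD=main@D [fix=B main=D]
After op 6 (checkout): HEAD=fix@B [fix=B main=D]
After op 7 (commit): HEAD=fix@E [fix=E main=D]
After op 8 (commit): HEAD=fix@F [fix=F main=D]
After op 9 (commit): HEAD=fix@G [fix=G main=D]
After op 10 (merge): HEAD=fix@H [fix=H main=D]
After op 11 (commit): HEAD=fix@I [fix=I main=D]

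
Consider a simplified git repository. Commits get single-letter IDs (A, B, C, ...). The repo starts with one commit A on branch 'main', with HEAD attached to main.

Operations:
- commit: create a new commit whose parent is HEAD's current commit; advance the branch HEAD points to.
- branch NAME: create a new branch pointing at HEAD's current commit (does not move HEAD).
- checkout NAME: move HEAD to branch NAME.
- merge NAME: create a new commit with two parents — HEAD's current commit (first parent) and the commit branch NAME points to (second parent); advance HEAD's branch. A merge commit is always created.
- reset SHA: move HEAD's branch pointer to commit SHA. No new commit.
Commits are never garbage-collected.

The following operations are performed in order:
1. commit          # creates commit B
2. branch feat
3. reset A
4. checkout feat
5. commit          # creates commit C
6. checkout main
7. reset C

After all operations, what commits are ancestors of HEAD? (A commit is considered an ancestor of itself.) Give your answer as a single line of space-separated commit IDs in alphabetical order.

Answer: A B C

Derivation:
After op 1 (commit): HEAD=main@B [main=B]
After op 2 (branch): HEAD=main@B [feat=B main=B]
After op 3 (reset): HEAD=main@A [feat=B main=A]
After op 4 (checkout): HEAD=feat@B [feat=B main=A]
After op 5 (commit): HEAD=feat@C [feat=C main=A]
After op 6 (checkout): HEAD=main@A [feat=C main=A]
After op 7 (reset): HEAD=main@C [feat=C main=C]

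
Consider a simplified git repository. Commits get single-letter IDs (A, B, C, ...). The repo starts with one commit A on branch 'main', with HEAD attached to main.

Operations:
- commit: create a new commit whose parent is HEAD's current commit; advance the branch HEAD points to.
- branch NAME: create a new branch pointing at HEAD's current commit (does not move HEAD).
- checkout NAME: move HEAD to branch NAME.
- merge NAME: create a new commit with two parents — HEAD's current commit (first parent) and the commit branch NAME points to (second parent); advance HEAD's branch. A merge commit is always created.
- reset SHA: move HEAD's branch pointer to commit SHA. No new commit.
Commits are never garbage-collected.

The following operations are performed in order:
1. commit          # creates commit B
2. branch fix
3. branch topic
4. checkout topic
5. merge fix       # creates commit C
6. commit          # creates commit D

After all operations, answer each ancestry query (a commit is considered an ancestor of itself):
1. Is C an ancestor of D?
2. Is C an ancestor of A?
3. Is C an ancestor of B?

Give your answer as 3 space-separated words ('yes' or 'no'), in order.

Answer: yes no no

Derivation:
After op 1 (commit): HEAD=main@B [main=B]
After op 2 (branch): HEAD=main@B [fix=B main=B]
After op 3 (branch): HEAD=main@B [fix=B main=B topic=B]
After op 4 (checkout): HEAD=topic@B [fix=B main=B topic=B]
After op 5 (merge): HEAD=topic@C [fix=B main=B topic=C]
After op 6 (commit): HEAD=topic@D [fix=B main=B topic=D]
ancestors(D) = {A,B,C,D}; C in? yes
ancestors(A) = {A}; C in? no
ancestors(B) = {A,B}; C in? no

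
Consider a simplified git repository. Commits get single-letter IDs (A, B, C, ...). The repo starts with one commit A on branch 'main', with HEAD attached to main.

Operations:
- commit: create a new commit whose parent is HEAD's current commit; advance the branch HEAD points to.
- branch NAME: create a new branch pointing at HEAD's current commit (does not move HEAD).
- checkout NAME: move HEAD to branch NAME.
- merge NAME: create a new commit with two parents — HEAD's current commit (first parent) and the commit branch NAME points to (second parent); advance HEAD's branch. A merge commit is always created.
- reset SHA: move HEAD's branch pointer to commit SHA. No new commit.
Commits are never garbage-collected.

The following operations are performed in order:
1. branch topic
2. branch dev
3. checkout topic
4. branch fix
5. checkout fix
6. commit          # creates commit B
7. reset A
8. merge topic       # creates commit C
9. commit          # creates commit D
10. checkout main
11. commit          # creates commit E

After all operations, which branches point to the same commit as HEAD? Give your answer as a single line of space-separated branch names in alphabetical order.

Answer: main

Derivation:
After op 1 (branch): HEAD=main@A [main=A topic=A]
After op 2 (branch): HEAD=main@A [dev=A main=A topic=A]
After op 3 (checkout): HEAD=topic@A [dev=A main=A topic=A]
After op 4 (branch): HEAD=topic@A [dev=A fix=A main=A topic=A]
After op 5 (checkout): HEAD=fix@A [dev=A fix=A main=A topic=A]
After op 6 (commit): HEAD=fix@B [dev=A fix=B main=A topic=A]
After op 7 (reset): HEAD=fix@A [dev=A fix=A main=A topic=A]
After op 8 (merge): HEAD=fix@C [dev=A fix=C main=A topic=A]
After op 9 (commit): HEAD=fix@D [dev=A fix=D main=A topic=A]
After op 10 (checkout): HEAD=main@A [dev=A fix=D main=A topic=A]
After op 11 (commit): HEAD=main@E [dev=A fix=D main=E topic=A]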